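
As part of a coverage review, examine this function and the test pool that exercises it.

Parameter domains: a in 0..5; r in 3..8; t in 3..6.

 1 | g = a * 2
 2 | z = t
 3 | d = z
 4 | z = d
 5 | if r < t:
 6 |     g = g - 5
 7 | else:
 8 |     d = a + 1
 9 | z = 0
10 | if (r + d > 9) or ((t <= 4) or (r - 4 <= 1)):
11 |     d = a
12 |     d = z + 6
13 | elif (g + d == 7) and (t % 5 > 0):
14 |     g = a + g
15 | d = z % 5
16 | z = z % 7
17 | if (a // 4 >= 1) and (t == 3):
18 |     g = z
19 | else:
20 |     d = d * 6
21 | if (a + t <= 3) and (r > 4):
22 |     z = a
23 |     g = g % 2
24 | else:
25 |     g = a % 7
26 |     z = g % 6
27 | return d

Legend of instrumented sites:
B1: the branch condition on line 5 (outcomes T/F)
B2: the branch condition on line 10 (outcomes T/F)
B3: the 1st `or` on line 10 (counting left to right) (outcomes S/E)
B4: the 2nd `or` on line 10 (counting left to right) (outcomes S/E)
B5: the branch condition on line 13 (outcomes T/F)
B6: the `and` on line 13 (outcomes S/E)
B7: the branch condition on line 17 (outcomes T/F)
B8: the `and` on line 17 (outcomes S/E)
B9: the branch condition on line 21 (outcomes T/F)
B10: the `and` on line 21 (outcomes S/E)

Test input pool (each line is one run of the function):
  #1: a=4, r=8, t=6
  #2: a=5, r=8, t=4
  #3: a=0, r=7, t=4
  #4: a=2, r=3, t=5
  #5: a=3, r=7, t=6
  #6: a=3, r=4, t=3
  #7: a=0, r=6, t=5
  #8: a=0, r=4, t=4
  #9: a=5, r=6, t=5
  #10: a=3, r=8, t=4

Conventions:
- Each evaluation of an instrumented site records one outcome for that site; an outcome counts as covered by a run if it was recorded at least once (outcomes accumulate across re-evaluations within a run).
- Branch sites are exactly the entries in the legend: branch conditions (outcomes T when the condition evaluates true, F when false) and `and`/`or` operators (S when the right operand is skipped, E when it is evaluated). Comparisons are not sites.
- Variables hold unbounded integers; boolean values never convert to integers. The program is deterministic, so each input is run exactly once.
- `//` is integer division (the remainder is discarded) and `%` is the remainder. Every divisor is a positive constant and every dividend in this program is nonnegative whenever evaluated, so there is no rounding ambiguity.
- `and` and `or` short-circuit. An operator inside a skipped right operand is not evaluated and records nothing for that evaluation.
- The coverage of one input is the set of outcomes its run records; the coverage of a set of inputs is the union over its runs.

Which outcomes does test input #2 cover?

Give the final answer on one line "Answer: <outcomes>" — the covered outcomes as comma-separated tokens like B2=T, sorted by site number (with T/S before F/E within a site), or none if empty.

Simulating input #2 (a=5, r=8, t=4) step by step:
  B1->F, B3->S, B2->T, B8->E, B7->F, B10->S, B9->F
deduplicating events, the covered set is: B1=F, B2=T, B3=S, B7=F, B8=E, B9=F, B10=S

Answer: B1=F, B2=T, B3=S, B7=F, B8=E, B9=F, B10=S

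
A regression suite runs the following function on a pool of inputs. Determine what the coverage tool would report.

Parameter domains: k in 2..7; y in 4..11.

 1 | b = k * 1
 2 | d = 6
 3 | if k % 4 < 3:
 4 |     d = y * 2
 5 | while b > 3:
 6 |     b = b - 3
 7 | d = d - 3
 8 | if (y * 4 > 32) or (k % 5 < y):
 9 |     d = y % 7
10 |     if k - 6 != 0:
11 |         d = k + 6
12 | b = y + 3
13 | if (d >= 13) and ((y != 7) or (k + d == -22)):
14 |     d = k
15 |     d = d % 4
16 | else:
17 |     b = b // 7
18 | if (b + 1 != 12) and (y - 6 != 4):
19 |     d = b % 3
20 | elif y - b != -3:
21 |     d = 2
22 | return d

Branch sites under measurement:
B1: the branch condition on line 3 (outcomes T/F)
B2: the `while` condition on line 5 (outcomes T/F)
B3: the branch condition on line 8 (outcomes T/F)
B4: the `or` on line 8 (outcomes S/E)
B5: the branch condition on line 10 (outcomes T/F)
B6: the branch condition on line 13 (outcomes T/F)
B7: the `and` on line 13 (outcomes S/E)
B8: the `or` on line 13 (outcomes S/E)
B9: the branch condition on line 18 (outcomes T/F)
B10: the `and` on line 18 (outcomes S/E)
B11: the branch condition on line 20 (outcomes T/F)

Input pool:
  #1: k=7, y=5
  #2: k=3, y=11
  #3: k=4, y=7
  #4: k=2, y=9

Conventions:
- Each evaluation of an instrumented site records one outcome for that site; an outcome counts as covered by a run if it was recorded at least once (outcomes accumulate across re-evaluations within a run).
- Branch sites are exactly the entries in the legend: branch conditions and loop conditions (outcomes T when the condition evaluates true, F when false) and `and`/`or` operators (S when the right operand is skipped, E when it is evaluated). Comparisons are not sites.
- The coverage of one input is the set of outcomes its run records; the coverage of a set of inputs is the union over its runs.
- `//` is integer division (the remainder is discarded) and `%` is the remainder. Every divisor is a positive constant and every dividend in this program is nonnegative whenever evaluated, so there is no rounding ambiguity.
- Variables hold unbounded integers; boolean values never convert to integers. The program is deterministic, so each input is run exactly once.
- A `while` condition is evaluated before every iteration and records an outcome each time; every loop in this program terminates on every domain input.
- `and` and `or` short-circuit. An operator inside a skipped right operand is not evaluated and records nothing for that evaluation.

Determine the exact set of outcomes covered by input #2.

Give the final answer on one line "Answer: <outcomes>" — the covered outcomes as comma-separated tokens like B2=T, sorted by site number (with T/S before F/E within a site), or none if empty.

Tracing the run of input #2 (k=3, y=11):
  B1->F, B2->F, B4->S, B3->T, B5->T, B7->S, B6->F, B10->E, B9->T
as a set, this run covers: B1=F, B2=F, B3=T, B4=S, B5=T, B6=F, B7=S, B9=T, B10=E

Answer: B1=F, B2=F, B3=T, B4=S, B5=T, B6=F, B7=S, B9=T, B10=E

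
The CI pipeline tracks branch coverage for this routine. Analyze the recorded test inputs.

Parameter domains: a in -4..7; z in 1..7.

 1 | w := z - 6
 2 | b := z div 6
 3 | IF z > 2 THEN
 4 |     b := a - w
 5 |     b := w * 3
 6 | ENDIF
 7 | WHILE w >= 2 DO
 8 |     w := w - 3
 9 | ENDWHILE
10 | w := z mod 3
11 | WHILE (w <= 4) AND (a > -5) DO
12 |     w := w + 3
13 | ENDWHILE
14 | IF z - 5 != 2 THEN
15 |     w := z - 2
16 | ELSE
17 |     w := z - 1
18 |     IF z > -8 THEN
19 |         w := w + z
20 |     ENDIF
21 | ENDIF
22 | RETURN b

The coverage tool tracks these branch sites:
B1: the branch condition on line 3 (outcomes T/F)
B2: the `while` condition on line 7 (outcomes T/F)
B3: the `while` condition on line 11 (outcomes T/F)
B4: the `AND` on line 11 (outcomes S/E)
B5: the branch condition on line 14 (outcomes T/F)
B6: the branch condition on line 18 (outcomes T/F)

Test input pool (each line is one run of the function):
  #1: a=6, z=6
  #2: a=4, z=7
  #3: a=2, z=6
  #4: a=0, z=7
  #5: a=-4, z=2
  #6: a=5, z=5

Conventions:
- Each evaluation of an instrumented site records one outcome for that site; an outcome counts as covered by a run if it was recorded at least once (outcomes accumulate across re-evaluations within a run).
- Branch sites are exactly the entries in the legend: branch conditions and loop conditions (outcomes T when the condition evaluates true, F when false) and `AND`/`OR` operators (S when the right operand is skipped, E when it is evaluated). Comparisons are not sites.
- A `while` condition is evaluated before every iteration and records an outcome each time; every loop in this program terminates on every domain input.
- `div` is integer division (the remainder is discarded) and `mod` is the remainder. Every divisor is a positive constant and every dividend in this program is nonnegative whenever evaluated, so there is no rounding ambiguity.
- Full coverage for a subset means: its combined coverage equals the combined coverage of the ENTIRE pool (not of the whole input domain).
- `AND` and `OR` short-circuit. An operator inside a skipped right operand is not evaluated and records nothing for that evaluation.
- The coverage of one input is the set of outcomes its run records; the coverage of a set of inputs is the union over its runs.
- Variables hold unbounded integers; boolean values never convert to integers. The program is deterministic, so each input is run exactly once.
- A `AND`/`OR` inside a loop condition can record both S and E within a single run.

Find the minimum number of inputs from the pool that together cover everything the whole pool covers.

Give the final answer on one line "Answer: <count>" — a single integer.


input #1 (a=6, z=6): covers B1=T, B2=F, B3=T, B3=F, B4=S, B4=E, B5=T
input #2 (a=4, z=7): covers B1=T, B2=F, B3=T, B3=F, B4=S, B4=E, B5=F, B6=T
input #3 (a=2, z=6): covers B1=T, B2=F, B3=T, B3=F, B4=S, B4=E, B5=T
input #4 (a=0, z=7): covers B1=T, B2=F, B3=T, B3=F, B4=S, B4=E, B5=F, B6=T
input #5 (a=-4, z=2): covers B1=F, B2=F, B3=T, B3=F, B4=S, B4=E, B5=T
input #6 (a=5, z=5): covers B1=T, B2=F, B3=T, B3=F, B4=S, B4=E, B5=T
union over all inputs: B1=T, B1=F, B2=F, B3=T, B3=F, B4=S, B4=E, B5=T, B5=F, B6=T (10 outcomes)
checked all size-1 subsets: none covers 10 outcomes (max 8/10)
size 2: inputs {2, 5} cover all 10 outcomes, and no lexicographically smaller subset of this size does
Answer: 2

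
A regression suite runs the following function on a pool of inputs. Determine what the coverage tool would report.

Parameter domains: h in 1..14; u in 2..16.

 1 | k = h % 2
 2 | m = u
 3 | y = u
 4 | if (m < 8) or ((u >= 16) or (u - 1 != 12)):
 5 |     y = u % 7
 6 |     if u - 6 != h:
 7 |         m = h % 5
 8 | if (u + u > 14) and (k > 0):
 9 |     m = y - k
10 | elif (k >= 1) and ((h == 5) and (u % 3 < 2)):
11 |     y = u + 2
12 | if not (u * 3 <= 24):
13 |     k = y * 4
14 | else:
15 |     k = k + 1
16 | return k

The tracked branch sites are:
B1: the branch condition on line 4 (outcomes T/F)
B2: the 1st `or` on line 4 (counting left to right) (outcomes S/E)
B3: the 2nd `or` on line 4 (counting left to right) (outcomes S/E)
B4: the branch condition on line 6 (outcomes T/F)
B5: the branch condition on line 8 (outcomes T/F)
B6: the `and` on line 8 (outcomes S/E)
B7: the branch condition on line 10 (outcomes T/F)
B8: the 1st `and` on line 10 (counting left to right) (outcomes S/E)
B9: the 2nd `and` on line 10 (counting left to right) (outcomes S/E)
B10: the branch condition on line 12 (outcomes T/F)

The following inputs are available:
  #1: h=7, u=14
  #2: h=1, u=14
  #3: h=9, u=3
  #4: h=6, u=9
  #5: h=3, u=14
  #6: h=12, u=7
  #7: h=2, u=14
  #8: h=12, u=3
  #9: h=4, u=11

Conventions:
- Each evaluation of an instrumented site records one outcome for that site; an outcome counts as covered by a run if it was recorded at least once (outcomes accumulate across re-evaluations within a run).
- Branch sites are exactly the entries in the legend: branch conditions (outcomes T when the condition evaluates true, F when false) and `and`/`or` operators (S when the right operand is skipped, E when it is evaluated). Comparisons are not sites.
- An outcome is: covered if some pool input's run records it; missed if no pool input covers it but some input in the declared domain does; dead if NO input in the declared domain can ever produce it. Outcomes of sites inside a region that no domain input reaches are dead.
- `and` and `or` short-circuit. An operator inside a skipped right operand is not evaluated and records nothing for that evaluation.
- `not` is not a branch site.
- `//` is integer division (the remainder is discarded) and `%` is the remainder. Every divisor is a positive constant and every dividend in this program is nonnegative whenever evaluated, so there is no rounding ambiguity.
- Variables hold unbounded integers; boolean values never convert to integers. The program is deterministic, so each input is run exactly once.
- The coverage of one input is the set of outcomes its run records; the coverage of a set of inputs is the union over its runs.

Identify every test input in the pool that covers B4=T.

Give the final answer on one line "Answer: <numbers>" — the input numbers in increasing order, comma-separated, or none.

input #1 (h=7, u=14): covers B4=T
input #2 (h=1, u=14): covers B4=T
input #3 (h=9, u=3): covers B4=T
input #4 (h=6, u=9): covers B4=T
input #5 (h=3, u=14): covers B4=T
input #6 (h=12, u=7): covers B4=T
input #7 (h=2, u=14): covers B4=T
input #8 (h=12, u=3): covers B4=T
input #9 (h=4, u=11): covers B4=T

Answer: 1, 2, 3, 4, 5, 6, 7, 8, 9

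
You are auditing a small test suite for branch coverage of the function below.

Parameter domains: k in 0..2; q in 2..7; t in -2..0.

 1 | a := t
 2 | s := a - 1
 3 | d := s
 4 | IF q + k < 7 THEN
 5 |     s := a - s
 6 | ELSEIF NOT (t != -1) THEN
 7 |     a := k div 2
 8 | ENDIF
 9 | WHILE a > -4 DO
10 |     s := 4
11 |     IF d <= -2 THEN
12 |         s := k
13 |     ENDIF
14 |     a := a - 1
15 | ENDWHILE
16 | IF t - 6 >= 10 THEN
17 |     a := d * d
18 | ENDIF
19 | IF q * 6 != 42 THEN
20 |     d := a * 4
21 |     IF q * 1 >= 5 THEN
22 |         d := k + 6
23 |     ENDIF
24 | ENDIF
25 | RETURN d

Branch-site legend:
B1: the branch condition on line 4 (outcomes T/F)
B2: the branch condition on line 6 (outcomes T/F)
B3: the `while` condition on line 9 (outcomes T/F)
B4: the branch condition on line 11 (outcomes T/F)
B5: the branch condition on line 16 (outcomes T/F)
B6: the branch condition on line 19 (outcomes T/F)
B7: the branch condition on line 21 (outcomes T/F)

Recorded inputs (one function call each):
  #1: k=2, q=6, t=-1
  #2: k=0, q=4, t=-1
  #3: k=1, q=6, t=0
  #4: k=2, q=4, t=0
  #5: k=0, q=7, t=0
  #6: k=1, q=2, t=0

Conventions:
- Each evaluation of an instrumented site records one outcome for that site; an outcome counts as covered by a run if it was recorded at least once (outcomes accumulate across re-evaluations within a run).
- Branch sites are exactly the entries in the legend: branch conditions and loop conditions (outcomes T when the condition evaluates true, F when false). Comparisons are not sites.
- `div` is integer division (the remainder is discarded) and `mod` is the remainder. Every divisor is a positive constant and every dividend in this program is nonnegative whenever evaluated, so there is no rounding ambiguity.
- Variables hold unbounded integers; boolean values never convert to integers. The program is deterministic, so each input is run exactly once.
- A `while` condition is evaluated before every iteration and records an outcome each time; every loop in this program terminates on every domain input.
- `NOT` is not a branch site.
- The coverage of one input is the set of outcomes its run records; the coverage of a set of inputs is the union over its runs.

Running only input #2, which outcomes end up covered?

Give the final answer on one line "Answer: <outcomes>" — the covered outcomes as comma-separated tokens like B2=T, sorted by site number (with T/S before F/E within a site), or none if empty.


Simulating input #2 (k=0, q=4, t=-1) step by step:
  B1->T, B3->T, B4->T, B3->T, B4->T, B3->T, B4->T, B3->F, B5->F, B6->T
  B7->F
deduplicating events, the covered set is: B1=T, B3=T, B3=F, B4=T, B5=F, B6=T, B7=F
Answer: B1=T, B3=T, B3=F, B4=T, B5=F, B6=T, B7=F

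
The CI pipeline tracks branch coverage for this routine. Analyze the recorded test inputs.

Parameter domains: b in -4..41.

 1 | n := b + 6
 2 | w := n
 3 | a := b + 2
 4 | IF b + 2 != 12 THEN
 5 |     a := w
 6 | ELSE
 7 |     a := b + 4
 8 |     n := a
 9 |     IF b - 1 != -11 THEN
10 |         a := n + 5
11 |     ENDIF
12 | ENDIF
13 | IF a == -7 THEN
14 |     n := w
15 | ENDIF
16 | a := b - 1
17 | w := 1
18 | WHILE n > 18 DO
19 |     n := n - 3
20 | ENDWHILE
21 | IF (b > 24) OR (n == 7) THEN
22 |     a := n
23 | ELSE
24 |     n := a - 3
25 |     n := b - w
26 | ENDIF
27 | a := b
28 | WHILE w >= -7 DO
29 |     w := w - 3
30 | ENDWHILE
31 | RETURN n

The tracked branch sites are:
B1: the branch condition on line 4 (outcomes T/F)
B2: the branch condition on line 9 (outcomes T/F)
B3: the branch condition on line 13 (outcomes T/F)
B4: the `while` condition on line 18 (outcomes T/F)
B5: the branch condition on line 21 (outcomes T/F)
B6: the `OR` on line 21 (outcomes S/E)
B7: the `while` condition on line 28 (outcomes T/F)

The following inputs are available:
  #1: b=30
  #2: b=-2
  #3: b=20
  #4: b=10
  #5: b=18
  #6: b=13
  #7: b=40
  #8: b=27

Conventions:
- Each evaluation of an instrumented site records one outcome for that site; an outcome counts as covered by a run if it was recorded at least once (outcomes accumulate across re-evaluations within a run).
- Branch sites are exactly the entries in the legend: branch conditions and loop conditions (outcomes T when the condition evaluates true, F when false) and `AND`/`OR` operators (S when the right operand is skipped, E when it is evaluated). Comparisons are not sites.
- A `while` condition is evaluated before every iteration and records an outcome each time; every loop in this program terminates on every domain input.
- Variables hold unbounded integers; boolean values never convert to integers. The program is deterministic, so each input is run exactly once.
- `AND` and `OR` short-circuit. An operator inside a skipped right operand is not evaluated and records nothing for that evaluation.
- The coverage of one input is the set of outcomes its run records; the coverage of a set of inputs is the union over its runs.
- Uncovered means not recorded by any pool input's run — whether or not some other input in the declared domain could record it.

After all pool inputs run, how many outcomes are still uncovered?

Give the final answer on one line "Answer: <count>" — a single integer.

test 1 (b=30) fires B1->T, B3->F, B4->T, B4->T, B4->T, B4->T, B4->T, B4->T, B4->F, B6->S, B5->T, B7->T, B7->T, B7->T, ...; hits B1=T, B3=F, B4=T, B4=F, B5=T, B6=S, B7=T, B7=F
test 2 (b=-2) fires B1->T, B3->F, B4->F, B6->E, B5->F, B7->T, B7->T, B7->T, B7->F; hits B1=T, B3=F, B4=F, B5=F, B6=E, B7=T, B7=F
test 3 (b=20) fires B1->T, B3->F, B4->T, B4->T, B4->T, B4->F, B6->E, B5->F, B7->T, B7->T, B7->T, B7->F; hits B1=T, B3=F, B4=T, B4=F, B5=F, B6=E, B7=T, B7=F
test 4 (b=10) fires B1->F, B2->T, B3->F, B4->F, B6->E, B5->F, B7->T, B7->T, B7->T, B7->F; hits B1=F, B2=T, B3=F, B4=F, B5=F, B6=E, B7=T, B7=F
test 5 (b=18) fires B1->T, B3->F, B4->T, B4->T, B4->F, B6->E, B5->F, B7->T, B7->T, B7->T, B7->F; hits B1=T, B3=F, B4=T, B4=F, B5=F, B6=E, B7=T, B7=F
test 6 (b=13) fires B1->T, B3->F, B4->T, B4->F, B6->E, B5->F, B7->T, B7->T, B7->T, B7->F; hits B1=T, B3=F, B4=T, B4=F, B5=F, B6=E, B7=T, B7=F
test 7 (b=40) fires B1->T, B3->F, B4->T, B4->T, B4->T, B4->T, B4->T, B4->T, B4->T, B4->T, B4->T, B4->T, B4->F, B6->S, ...; hits B1=T, B3=F, B4=T, B4=F, B5=T, B6=S, B7=T, B7=F
test 8 (b=27) fires B1->T, B3->F, B4->T, B4->T, B4->T, B4->T, B4->T, B4->F, B6->S, B5->T, B7->T, B7->T, B7->T, B7->F; hits B1=T, B3=F, B4=T, B4=F, B5=T, B6=S, B7=T, B7=F
union over the pool: B1=T, B1=F, B2=T, B3=F, B4=T, B4=F, B5=T, B5=F, B6=S, B6=E, B7=T, B7=F
uncovered (2 of 14): B2=F, B3=T

Answer: 2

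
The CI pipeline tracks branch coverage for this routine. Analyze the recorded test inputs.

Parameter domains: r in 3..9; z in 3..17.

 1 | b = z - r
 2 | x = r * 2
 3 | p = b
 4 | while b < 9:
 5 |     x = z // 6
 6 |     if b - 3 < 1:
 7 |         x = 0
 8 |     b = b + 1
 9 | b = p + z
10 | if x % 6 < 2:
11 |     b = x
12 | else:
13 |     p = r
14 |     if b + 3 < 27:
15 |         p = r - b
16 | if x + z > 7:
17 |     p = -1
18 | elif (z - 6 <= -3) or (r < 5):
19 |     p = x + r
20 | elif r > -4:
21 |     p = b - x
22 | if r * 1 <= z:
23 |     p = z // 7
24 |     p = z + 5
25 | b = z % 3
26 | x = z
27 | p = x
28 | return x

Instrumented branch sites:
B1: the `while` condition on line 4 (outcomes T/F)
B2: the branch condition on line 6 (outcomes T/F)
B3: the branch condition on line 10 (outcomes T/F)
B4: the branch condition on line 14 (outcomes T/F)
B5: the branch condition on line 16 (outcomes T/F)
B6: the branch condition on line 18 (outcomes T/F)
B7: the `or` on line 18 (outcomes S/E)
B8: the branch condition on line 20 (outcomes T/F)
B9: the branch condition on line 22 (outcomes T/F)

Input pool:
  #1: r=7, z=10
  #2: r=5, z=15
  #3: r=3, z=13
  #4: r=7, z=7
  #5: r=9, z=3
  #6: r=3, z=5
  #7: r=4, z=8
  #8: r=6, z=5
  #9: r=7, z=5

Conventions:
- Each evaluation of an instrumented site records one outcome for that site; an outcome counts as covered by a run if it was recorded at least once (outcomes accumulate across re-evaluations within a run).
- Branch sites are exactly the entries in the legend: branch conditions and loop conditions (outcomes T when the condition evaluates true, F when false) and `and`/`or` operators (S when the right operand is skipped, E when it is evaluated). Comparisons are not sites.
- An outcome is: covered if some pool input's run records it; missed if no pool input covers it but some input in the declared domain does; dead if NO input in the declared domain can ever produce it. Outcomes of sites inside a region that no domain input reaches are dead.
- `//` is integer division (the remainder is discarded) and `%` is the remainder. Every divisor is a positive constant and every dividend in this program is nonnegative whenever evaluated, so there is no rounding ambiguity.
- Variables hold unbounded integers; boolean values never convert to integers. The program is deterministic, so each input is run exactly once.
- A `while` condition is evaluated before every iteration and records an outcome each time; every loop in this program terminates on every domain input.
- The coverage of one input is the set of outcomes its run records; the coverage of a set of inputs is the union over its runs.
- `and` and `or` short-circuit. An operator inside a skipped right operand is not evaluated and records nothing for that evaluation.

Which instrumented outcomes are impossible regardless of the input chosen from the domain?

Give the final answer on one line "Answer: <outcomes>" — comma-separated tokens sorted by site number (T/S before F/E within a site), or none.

checking every outcome against all 105 domain inputs:
  B8=F: no domain input ever produces it -> dead
  reachable outcomes have witnesses, e.g. B1=T (e.g. r=3, z=3), B1=F (e.g. r=3, z=3), B2=T (e.g. r=3, z=3), B2=F (e.g. r=3, z=3)

Answer: B8=F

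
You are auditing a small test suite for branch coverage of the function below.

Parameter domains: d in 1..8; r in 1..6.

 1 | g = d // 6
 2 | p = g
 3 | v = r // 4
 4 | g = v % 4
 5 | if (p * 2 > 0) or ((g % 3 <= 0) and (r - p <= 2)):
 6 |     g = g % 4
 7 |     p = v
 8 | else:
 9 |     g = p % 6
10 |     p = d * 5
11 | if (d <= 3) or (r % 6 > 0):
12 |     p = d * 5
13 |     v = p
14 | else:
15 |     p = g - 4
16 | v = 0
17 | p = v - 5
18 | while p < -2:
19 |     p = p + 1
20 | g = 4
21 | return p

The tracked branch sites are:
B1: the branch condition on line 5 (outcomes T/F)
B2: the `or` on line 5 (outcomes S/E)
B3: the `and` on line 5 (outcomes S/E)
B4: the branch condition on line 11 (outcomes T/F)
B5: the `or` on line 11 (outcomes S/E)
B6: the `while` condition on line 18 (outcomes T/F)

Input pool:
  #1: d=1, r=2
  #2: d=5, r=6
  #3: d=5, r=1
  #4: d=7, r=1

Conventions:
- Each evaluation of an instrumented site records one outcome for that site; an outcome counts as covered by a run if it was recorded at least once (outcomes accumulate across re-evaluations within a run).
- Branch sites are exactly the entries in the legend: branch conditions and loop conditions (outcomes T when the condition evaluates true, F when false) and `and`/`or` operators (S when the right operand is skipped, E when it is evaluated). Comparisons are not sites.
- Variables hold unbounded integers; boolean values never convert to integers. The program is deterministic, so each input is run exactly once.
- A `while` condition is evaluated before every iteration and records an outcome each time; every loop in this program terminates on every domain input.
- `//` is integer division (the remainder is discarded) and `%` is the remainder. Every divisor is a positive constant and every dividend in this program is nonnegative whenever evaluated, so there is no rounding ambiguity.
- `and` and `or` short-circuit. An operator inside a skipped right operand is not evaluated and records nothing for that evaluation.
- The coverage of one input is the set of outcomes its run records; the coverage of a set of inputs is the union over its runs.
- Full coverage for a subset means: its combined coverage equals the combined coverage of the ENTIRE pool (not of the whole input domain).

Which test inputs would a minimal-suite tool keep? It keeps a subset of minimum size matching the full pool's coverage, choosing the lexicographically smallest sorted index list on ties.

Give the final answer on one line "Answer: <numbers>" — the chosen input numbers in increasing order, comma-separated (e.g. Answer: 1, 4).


run #1 (d=1, r=2) runs B2->E, B3->E, B1->T, B5->S, B4->T, B6->T, B6->T, B6->T, B6->F; records B1=T, B2=E, B3=E, B4=T, B5=S, B6=T, B6=F
run #2 (d=5, r=6) runs B2->E, B3->S, B1->F, B5->E, B4->F, B6->T, B6->T, B6->T, B6->F; records B1=F, B2=E, B3=S, B4=F, B5=E, B6=T, B6=F
run #3 (d=5, r=1) runs B2->E, B3->E, B1->T, B5->E, B4->T, B6->T, B6->T, B6->T, B6->F; records B1=T, B2=E, B3=E, B4=T, B5=E, B6=T, B6=F
run #4 (d=7, r=1) runs B2->S, B1->T, B5->E, B4->T, B6->T, B6->T, B6->T, B6->F; records B1=T, B2=S, B4=T, B5=E, B6=T, B6=F
union over all inputs: B1=T, B1=F, B2=S, B2=E, B3=S, B3=E, B4=T, B4=F, B5=S, B5=E, B6=T, B6=F (12 outcomes)
every size-1 subset falls short of the 12 outcomes (best: 7/12)
every size-2 subset falls short of the 12 outcomes (best: 11/12)
the canonical winner is {1, 2, 4}: size 3, full 12-outcome coverage, earliest index list among size-3 covers
Answer: 1, 2, 4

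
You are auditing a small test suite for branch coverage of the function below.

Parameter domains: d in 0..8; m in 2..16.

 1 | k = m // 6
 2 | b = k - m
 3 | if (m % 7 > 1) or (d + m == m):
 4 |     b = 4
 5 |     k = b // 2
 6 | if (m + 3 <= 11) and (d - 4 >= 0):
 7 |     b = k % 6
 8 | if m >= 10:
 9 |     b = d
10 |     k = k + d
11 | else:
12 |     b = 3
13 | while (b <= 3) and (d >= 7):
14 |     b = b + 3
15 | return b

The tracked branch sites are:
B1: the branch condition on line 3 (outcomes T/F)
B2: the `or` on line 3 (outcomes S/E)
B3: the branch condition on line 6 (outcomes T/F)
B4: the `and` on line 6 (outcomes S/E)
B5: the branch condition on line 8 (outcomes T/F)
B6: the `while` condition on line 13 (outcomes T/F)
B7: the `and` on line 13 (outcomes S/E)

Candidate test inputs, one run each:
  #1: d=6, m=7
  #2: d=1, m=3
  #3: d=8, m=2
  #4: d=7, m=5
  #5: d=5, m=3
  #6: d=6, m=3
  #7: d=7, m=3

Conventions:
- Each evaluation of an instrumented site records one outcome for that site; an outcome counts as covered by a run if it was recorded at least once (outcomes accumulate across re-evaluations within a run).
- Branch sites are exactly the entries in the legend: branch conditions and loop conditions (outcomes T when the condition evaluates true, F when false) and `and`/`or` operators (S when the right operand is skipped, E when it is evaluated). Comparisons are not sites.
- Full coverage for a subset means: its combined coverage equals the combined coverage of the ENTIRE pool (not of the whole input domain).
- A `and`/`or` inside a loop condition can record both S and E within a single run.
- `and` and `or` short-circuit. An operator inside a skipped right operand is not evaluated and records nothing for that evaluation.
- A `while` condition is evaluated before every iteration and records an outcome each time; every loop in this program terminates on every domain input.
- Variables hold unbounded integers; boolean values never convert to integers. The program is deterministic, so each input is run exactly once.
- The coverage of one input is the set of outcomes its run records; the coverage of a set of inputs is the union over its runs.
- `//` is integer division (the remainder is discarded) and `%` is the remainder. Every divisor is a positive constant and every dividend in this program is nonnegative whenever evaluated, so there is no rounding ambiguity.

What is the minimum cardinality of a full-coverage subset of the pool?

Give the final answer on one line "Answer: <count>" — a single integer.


#1 (d=6, m=7) -> covered: B1=F, B2=E, B3=T, B4=E, B5=F, B6=F, B7=E
#2 (d=1, m=3) -> covered: B1=T, B2=S, B3=F, B4=E, B5=F, B6=F, B7=E
#3 (d=8, m=2) -> covered: B1=T, B2=S, B3=T, B4=E, B5=F, B6=T, B6=F, B7=S, B7=E
#4 (d=7, m=5) -> covered: B1=T, B2=S, B3=T, B4=E, B5=F, B6=T, B6=F, B7=S, B7=E
#5 (d=5, m=3) -> covered: B1=T, B2=S, B3=T, B4=E, B5=F, B6=F, B7=E
#6 (d=6, m=3) -> covered: B1=T, B2=S, B3=T, B4=E, B5=F, B6=F, B7=E
#7 (d=7, m=3) -> covered: B1=T, B2=S, B3=T, B4=E, B5=F, B6=T, B6=F, B7=S, B7=E
pool-wide coverage (12 outcomes): B1=T, B1=F, B2=S, B2=E, B3=T, B3=F, B4=E, B5=F, B6=T, B6=F, B7=S, B7=E
no size-1 subset reaches all 12 outcomes (best union: 9/12)
no size-2 subset reaches all 12 outcomes (best union: 11/12)
size 3: inputs {1, 2, 3} cover all 12 outcomes, and no lexicographically smaller subset of this size does
Answer: 3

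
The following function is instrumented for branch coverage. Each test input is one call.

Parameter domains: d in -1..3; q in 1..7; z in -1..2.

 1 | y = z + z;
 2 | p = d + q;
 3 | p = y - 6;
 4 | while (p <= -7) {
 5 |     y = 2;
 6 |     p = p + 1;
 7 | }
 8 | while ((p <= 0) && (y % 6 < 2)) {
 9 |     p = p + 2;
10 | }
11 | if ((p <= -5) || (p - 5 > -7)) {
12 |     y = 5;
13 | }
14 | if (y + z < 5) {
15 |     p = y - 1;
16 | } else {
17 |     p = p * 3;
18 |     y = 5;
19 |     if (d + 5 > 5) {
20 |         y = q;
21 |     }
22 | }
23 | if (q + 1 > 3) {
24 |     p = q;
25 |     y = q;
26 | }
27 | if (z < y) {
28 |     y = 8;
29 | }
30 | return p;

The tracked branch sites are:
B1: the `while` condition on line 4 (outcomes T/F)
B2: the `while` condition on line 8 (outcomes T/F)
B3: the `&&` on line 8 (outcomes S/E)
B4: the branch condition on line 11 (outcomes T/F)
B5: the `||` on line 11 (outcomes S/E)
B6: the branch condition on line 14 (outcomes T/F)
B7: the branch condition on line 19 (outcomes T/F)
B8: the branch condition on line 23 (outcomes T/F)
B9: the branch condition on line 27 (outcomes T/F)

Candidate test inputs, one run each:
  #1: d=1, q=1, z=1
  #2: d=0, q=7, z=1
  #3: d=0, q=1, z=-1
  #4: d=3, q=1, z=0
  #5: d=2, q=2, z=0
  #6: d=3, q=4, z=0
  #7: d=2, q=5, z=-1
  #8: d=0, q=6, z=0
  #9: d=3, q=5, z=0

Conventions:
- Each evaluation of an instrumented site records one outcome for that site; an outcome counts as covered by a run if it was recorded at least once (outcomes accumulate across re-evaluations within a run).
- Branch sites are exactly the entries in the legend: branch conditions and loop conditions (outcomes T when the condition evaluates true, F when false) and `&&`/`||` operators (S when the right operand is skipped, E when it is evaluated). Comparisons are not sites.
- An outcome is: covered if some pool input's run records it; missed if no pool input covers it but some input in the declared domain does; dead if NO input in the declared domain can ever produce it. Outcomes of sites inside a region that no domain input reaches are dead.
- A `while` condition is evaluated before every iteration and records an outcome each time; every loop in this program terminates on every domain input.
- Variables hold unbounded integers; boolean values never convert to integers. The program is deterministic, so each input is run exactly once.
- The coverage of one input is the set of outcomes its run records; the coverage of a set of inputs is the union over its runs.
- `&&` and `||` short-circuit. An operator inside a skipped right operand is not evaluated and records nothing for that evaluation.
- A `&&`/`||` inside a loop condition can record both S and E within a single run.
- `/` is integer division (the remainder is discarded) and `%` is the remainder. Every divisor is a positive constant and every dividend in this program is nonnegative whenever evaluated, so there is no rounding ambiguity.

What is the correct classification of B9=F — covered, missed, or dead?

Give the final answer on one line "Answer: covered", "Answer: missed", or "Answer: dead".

no pool input records B9=F
but domain input (d=1, q=1, z=2) does record it -> reachable, so missed

Answer: missed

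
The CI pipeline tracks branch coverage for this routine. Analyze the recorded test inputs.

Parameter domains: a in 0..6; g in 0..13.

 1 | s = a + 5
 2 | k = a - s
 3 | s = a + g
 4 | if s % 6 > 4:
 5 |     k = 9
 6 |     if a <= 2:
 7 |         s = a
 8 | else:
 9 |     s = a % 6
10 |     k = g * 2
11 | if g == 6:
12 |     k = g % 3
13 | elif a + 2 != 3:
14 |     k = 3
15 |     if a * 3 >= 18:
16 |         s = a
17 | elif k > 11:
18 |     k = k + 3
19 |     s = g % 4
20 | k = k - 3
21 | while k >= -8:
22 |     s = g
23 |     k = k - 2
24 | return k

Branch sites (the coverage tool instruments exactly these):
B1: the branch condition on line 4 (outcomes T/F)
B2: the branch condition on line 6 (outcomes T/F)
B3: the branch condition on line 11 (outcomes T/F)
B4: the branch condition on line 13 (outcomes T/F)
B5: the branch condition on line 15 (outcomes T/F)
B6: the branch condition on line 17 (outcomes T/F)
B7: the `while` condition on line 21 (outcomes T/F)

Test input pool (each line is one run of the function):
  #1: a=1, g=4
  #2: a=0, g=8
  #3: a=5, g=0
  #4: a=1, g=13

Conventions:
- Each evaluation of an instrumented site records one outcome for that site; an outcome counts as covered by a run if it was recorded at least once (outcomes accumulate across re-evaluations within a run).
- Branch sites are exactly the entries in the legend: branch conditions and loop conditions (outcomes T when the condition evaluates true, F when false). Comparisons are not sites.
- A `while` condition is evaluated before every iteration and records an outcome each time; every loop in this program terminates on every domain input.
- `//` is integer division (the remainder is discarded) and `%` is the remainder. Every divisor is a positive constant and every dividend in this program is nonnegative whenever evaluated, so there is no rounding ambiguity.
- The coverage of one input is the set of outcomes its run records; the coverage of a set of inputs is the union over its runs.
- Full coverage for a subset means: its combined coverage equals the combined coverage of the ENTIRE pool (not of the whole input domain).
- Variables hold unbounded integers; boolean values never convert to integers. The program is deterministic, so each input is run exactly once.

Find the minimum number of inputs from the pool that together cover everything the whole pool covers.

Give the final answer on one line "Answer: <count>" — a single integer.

input #1, a=1, g=4: events B1->T, B2->T, B3->F, B4->F, B6->F, B7->T, B7->T, B7->T, B7->T, B7->T, B7->T, B7->T, B7->T, B7->F; outcomes B1=T, B2=T, B3=F, B4=F, B6=F, B7=T, B7=F
input #2, a=0, g=8: events B1->F, B3->F, B4->T, B5->F, B7->T, B7->T, B7->T, B7->T, B7->T, B7->F; outcomes B1=F, B3=F, B4=T, B5=F, B7=T, B7=F
input #3, a=5, g=0: events B1->T, B2->F, B3->F, B4->T, B5->F, B7->T, B7->T, B7->T, B7->T, B7->T, B7->F; outcomes B1=T, B2=F, B3=F, B4=T, B5=F, B7=T, B7=F
input #4, a=1, g=13: events B1->F, B3->F, B4->F, B6->T, B7->T, B7->T, B7->T, B7->T, B7->T, B7->T, B7->T, B7->T, B7->T, B7->T, ...; outcomes B1=F, B3=F, B4=F, B6=T, B7=T, B7=F
together the pool reaches 12 outcomes: B1=T, B1=F, B2=T, B2=F, B3=F, B4=T, B4=F, B5=F, B6=T, B6=F, B7=T, B7=F
every size-1 subset falls short of the 12 outcomes (best: 7/12)
every size-2 subset falls short of the 12 outcomes (best: 10/12)
size 3: inputs {1, 3, 4} cover all 12 outcomes, and no lexicographically smaller subset of this size does

Answer: 3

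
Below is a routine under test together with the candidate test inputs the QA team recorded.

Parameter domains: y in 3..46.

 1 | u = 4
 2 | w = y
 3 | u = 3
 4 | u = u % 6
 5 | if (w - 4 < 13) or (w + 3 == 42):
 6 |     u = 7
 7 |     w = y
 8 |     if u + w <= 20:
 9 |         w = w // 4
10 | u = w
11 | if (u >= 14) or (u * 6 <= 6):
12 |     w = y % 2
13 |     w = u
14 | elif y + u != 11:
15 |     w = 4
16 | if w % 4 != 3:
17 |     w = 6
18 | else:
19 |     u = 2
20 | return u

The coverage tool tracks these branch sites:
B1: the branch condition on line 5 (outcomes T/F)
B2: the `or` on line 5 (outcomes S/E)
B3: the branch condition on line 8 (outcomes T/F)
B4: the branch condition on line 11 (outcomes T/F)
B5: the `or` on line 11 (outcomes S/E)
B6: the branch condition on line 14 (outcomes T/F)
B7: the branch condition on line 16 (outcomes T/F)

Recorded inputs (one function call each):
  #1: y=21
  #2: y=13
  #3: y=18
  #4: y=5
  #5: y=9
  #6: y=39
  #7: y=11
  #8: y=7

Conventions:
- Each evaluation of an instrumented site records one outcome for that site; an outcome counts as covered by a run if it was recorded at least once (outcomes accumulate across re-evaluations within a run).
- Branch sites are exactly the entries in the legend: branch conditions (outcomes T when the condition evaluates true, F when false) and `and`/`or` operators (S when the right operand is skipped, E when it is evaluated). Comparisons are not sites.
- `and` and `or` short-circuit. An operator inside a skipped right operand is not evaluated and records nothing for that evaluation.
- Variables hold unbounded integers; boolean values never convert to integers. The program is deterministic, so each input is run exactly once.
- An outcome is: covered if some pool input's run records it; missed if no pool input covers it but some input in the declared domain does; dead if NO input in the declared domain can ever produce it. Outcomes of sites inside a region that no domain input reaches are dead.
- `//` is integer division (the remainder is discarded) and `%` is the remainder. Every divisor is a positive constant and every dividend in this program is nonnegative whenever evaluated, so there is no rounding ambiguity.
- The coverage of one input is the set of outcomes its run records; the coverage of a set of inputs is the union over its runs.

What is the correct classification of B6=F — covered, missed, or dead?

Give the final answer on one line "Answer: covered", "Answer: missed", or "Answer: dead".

B6=F is recorded by pool input(s) 5 -> covered

Answer: covered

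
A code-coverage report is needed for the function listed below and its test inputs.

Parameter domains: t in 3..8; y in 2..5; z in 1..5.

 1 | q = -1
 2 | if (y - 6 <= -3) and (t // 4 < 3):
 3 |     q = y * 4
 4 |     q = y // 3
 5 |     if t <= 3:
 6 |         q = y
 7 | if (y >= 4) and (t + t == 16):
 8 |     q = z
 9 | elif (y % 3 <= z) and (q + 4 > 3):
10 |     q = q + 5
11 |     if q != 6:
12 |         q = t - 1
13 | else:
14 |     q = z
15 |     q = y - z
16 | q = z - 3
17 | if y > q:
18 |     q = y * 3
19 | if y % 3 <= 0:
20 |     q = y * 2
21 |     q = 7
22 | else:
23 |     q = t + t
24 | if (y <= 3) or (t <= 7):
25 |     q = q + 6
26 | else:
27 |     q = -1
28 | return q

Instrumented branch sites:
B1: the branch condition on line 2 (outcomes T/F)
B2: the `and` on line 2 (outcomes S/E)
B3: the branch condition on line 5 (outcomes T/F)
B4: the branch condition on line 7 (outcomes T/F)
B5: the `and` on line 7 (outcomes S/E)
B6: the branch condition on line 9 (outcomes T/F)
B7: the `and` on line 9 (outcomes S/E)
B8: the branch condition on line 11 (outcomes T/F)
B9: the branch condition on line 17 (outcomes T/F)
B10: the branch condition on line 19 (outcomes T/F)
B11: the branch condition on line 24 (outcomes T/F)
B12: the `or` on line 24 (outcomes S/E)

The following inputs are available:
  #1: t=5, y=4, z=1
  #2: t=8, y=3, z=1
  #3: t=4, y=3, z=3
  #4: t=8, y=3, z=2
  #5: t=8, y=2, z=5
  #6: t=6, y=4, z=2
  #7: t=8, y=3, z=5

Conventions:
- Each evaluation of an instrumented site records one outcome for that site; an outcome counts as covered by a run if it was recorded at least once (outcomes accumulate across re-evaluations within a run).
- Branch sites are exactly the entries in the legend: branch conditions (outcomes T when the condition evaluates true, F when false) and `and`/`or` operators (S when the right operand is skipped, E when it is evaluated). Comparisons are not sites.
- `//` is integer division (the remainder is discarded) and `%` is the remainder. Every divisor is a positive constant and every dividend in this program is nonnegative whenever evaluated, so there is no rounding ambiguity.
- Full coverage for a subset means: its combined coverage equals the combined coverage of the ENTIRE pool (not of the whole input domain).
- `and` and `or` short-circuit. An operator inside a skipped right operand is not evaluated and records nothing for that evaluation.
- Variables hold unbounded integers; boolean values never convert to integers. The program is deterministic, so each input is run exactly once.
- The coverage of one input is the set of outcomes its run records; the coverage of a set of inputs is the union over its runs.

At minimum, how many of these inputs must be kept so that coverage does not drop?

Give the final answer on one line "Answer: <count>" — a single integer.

input #1, t=5, y=4, z=1: outcomes B1=F, B2=S, B4=F, B5=E, B6=F, B7=E, B9=T, B10=F, B11=T, B12=E
input #2, t=8, y=3, z=1: outcomes B1=T, B2=E, B3=F, B4=F, B5=S, B6=T, B7=E, B8=F, B9=T, B10=T, B11=T, B12=S
input #3, t=4, y=3, z=3: outcomes B1=T, B2=E, B3=F, B4=F, B5=S, B6=T, B7=E, B8=F, B9=T, B10=T, B11=T, B12=S
input #4, t=8, y=3, z=2: outcomes B1=T, B2=E, B3=F, B4=F, B5=S, B6=T, B7=E, B8=F, B9=T, B10=T, B11=T, B12=S
input #5, t=8, y=2, z=5: outcomes B1=T, B2=E, B3=F, B4=F, B5=S, B6=T, B7=E, B8=T, B9=F, B10=F, B11=T, B12=S
input #6, t=6, y=4, z=2: outcomes B1=F, B2=S, B4=F, B5=E, B6=F, B7=E, B9=T, B10=F, B11=T, B12=E
input #7, t=8, y=3, z=5: outcomes B1=T, B2=E, B3=F, B4=F, B5=S, B6=T, B7=E, B8=F, B9=T, B10=T, B11=T, B12=S
together the pool reaches 20 outcomes: B1=T, B1=F, B2=S, B2=E, B3=F, B4=F, B5=S, B5=E, B6=T, B6=F, B7=E, B8=T, B8=F, B9=T, B9=F, B10=T, B10=F, B11=T, B12=S, B12=E
no size-1 subset reaches all 20 outcomes (best union: 12/20)
no size-2 subset reaches all 20 outcomes (best union: 18/20)
the canonical winner is {1, 2, 5}: size 3, full 20-outcome coverage, earliest index list among size-3 covers

Answer: 3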